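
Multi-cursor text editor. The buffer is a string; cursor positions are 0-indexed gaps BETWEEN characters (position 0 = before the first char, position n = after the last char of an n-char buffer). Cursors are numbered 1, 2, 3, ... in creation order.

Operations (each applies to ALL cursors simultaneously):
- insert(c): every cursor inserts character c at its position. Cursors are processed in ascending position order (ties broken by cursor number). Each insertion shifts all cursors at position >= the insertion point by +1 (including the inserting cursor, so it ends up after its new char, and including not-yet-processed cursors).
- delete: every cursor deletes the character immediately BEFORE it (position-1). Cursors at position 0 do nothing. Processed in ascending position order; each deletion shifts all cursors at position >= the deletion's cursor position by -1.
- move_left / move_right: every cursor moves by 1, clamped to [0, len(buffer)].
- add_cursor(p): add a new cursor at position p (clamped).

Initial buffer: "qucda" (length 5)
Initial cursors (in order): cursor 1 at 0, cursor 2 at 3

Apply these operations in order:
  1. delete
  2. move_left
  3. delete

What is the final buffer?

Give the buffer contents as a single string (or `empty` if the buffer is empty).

After op 1 (delete): buffer="quda" (len 4), cursors c1@0 c2@2, authorship ....
After op 2 (move_left): buffer="quda" (len 4), cursors c1@0 c2@1, authorship ....
After op 3 (delete): buffer="uda" (len 3), cursors c1@0 c2@0, authorship ...

Answer: uda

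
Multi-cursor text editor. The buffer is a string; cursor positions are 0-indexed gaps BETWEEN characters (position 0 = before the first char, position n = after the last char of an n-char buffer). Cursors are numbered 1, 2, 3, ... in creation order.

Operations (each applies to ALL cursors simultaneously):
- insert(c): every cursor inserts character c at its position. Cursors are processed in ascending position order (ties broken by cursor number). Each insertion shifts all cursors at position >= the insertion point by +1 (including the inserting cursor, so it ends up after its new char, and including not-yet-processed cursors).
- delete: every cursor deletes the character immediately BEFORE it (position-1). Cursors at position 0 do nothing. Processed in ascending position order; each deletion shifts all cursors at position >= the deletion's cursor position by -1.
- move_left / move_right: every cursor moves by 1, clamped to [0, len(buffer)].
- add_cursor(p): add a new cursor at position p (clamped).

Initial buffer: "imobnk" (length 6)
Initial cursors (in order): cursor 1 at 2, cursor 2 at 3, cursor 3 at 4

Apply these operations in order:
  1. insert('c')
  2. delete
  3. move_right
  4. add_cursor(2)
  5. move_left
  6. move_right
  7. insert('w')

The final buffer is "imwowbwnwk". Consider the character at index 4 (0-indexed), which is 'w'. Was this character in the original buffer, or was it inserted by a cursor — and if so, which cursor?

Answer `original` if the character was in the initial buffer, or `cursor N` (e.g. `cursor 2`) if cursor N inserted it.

After op 1 (insert('c')): buffer="imcocbcnk" (len 9), cursors c1@3 c2@5 c3@7, authorship ..1.2.3..
After op 2 (delete): buffer="imobnk" (len 6), cursors c1@2 c2@3 c3@4, authorship ......
After op 3 (move_right): buffer="imobnk" (len 6), cursors c1@3 c2@4 c3@5, authorship ......
After op 4 (add_cursor(2)): buffer="imobnk" (len 6), cursors c4@2 c1@3 c2@4 c3@5, authorship ......
After op 5 (move_left): buffer="imobnk" (len 6), cursors c4@1 c1@2 c2@3 c3@4, authorship ......
After op 6 (move_right): buffer="imobnk" (len 6), cursors c4@2 c1@3 c2@4 c3@5, authorship ......
After op 7 (insert('w')): buffer="imwowbwnwk" (len 10), cursors c4@3 c1@5 c2@7 c3@9, authorship ..4.1.2.3.
Authorship (.=original, N=cursor N): . . 4 . 1 . 2 . 3 .
Index 4: author = 1

Answer: cursor 1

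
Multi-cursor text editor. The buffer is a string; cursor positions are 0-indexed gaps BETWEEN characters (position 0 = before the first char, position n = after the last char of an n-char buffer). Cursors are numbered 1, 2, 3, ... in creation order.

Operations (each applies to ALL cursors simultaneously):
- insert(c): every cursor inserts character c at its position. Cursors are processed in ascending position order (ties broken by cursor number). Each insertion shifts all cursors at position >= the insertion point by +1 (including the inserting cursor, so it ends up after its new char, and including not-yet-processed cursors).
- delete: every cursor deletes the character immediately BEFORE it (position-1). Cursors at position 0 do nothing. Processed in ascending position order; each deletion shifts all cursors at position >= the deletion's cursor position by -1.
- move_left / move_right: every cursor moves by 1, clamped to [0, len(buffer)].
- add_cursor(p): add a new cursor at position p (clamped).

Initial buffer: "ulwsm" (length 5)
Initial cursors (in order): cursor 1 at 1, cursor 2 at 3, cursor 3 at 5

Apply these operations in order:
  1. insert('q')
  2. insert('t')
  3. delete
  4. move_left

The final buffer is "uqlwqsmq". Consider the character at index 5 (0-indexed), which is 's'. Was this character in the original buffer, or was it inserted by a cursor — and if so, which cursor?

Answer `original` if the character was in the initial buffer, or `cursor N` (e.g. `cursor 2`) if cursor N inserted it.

After op 1 (insert('q')): buffer="uqlwqsmq" (len 8), cursors c1@2 c2@5 c3@8, authorship .1..2..3
After op 2 (insert('t')): buffer="uqtlwqtsmqt" (len 11), cursors c1@3 c2@7 c3@11, authorship .11..22..33
After op 3 (delete): buffer="uqlwqsmq" (len 8), cursors c1@2 c2@5 c3@8, authorship .1..2..3
After op 4 (move_left): buffer="uqlwqsmq" (len 8), cursors c1@1 c2@4 c3@7, authorship .1..2..3
Authorship (.=original, N=cursor N): . 1 . . 2 . . 3
Index 5: author = original

Answer: original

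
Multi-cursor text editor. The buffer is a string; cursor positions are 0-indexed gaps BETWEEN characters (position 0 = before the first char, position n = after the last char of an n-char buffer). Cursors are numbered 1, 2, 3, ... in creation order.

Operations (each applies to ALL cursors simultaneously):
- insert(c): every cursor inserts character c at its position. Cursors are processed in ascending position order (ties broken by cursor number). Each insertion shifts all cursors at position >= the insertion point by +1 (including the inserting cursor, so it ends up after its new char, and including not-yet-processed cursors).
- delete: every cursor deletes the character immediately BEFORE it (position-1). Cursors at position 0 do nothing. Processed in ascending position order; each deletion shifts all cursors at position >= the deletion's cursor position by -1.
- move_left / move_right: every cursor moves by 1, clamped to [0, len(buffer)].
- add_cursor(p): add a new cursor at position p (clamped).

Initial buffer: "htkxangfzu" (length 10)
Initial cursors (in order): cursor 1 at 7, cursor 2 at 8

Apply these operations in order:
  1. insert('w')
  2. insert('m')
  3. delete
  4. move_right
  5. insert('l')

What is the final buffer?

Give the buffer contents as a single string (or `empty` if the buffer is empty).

After op 1 (insert('w')): buffer="htkxangwfwzu" (len 12), cursors c1@8 c2@10, authorship .......1.2..
After op 2 (insert('m')): buffer="htkxangwmfwmzu" (len 14), cursors c1@9 c2@12, authorship .......11.22..
After op 3 (delete): buffer="htkxangwfwzu" (len 12), cursors c1@8 c2@10, authorship .......1.2..
After op 4 (move_right): buffer="htkxangwfwzu" (len 12), cursors c1@9 c2@11, authorship .......1.2..
After op 5 (insert('l')): buffer="htkxangwflwzlu" (len 14), cursors c1@10 c2@13, authorship .......1.12.2.

Answer: htkxangwflwzlu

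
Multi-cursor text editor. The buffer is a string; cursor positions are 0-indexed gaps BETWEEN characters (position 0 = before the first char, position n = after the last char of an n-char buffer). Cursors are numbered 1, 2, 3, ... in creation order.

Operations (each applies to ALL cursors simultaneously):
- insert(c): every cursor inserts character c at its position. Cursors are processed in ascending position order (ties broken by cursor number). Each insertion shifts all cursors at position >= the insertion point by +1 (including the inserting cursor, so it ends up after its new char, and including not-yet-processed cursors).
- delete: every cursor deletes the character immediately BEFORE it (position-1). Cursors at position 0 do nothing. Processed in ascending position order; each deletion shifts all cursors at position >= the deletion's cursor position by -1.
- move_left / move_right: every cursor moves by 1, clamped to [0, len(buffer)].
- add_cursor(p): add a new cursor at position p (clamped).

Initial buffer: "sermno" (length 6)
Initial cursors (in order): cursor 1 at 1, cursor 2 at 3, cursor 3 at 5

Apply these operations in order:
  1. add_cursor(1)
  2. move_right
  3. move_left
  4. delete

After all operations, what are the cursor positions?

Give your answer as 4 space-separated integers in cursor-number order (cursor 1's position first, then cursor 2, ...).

Answer: 0 1 2 0

Derivation:
After op 1 (add_cursor(1)): buffer="sermno" (len 6), cursors c1@1 c4@1 c2@3 c3@5, authorship ......
After op 2 (move_right): buffer="sermno" (len 6), cursors c1@2 c4@2 c2@4 c3@6, authorship ......
After op 3 (move_left): buffer="sermno" (len 6), cursors c1@1 c4@1 c2@3 c3@5, authorship ......
After op 4 (delete): buffer="emo" (len 3), cursors c1@0 c4@0 c2@1 c3@2, authorship ...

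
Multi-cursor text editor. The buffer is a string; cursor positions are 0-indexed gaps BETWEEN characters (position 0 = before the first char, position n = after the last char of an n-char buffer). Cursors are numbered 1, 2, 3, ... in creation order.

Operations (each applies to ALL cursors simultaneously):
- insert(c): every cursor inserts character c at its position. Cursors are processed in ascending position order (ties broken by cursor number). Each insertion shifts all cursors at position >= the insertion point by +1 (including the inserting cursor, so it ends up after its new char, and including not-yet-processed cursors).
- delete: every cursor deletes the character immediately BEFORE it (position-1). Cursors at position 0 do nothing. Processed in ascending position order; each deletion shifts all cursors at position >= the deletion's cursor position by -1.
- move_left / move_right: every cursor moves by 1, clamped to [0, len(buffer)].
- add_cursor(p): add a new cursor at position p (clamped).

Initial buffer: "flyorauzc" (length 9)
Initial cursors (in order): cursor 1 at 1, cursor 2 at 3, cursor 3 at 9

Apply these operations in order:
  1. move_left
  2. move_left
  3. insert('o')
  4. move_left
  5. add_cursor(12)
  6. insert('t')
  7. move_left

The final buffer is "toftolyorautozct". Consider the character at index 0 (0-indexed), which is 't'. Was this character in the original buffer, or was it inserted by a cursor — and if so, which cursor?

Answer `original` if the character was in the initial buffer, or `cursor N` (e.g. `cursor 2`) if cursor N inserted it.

Answer: cursor 1

Derivation:
After op 1 (move_left): buffer="flyorauzc" (len 9), cursors c1@0 c2@2 c3@8, authorship .........
After op 2 (move_left): buffer="flyorauzc" (len 9), cursors c1@0 c2@1 c3@7, authorship .........
After op 3 (insert('o')): buffer="ofolyorauozc" (len 12), cursors c1@1 c2@3 c3@10, authorship 1.2......3..
After op 4 (move_left): buffer="ofolyorauozc" (len 12), cursors c1@0 c2@2 c3@9, authorship 1.2......3..
After op 5 (add_cursor(12)): buffer="ofolyorauozc" (len 12), cursors c1@0 c2@2 c3@9 c4@12, authorship 1.2......3..
After op 6 (insert('t')): buffer="toftolyorautozct" (len 16), cursors c1@1 c2@4 c3@12 c4@16, authorship 11.22......33..4
After op 7 (move_left): buffer="toftolyorautozct" (len 16), cursors c1@0 c2@3 c3@11 c4@15, authorship 11.22......33..4
Authorship (.=original, N=cursor N): 1 1 . 2 2 . . . . . . 3 3 . . 4
Index 0: author = 1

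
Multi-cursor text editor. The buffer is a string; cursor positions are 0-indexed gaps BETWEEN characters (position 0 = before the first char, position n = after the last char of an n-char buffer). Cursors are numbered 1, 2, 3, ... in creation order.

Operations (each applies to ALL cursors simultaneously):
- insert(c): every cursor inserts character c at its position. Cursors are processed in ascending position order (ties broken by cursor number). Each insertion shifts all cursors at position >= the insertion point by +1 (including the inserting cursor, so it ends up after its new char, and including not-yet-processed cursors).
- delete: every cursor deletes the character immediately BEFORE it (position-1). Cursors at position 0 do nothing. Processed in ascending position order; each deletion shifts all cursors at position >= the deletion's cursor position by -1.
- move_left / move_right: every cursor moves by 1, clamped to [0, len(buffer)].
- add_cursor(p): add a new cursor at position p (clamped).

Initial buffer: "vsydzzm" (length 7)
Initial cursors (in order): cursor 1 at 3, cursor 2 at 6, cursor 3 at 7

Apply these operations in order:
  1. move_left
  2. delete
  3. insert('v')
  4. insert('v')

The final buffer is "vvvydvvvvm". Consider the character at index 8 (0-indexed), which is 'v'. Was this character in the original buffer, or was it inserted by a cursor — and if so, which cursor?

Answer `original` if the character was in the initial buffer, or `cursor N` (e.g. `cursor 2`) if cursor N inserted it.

Answer: cursor 3

Derivation:
After op 1 (move_left): buffer="vsydzzm" (len 7), cursors c1@2 c2@5 c3@6, authorship .......
After op 2 (delete): buffer="vydm" (len 4), cursors c1@1 c2@3 c3@3, authorship ....
After op 3 (insert('v')): buffer="vvydvvm" (len 7), cursors c1@2 c2@6 c3@6, authorship .1..23.
After op 4 (insert('v')): buffer="vvvydvvvvm" (len 10), cursors c1@3 c2@9 c3@9, authorship .11..2323.
Authorship (.=original, N=cursor N): . 1 1 . . 2 3 2 3 .
Index 8: author = 3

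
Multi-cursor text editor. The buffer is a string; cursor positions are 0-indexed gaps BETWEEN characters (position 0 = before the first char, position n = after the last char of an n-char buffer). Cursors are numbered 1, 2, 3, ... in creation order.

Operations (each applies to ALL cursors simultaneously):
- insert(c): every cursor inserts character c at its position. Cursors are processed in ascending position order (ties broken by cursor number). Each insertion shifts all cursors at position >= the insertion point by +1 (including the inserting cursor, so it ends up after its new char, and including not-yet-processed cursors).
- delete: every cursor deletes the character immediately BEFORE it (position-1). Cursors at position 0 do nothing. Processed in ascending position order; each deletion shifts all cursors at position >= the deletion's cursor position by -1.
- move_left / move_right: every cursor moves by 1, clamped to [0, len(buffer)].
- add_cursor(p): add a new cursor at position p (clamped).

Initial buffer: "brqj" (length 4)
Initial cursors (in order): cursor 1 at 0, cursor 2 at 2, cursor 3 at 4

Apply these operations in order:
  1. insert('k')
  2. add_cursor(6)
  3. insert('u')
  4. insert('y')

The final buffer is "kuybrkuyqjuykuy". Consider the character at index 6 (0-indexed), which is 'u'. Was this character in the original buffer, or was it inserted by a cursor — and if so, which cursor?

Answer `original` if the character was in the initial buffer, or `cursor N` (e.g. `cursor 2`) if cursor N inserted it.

After op 1 (insert('k')): buffer="kbrkqjk" (len 7), cursors c1@1 c2@4 c3@7, authorship 1..2..3
After op 2 (add_cursor(6)): buffer="kbrkqjk" (len 7), cursors c1@1 c2@4 c4@6 c3@7, authorship 1..2..3
After op 3 (insert('u')): buffer="kubrkuqjuku" (len 11), cursors c1@2 c2@6 c4@9 c3@11, authorship 11..22..433
After op 4 (insert('y')): buffer="kuybrkuyqjuykuy" (len 15), cursors c1@3 c2@8 c4@12 c3@15, authorship 111..222..44333
Authorship (.=original, N=cursor N): 1 1 1 . . 2 2 2 . . 4 4 3 3 3
Index 6: author = 2

Answer: cursor 2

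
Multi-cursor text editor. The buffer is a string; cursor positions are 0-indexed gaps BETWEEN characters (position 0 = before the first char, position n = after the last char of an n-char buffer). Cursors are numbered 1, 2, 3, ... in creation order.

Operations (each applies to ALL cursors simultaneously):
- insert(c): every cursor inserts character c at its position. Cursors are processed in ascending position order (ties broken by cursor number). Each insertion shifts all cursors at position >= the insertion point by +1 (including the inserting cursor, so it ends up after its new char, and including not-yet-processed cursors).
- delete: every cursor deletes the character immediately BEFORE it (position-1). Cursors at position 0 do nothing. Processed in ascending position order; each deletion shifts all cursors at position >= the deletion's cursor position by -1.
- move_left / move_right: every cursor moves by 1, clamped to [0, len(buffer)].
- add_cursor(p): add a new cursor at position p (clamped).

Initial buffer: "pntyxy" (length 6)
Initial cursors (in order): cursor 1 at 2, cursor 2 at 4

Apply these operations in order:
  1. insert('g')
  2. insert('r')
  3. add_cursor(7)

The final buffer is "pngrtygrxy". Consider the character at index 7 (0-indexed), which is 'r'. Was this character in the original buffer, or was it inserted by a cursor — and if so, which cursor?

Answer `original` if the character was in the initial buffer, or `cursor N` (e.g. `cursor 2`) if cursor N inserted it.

Answer: cursor 2

Derivation:
After op 1 (insert('g')): buffer="pngtygxy" (len 8), cursors c1@3 c2@6, authorship ..1..2..
After op 2 (insert('r')): buffer="pngrtygrxy" (len 10), cursors c1@4 c2@8, authorship ..11..22..
After op 3 (add_cursor(7)): buffer="pngrtygrxy" (len 10), cursors c1@4 c3@7 c2@8, authorship ..11..22..
Authorship (.=original, N=cursor N): . . 1 1 . . 2 2 . .
Index 7: author = 2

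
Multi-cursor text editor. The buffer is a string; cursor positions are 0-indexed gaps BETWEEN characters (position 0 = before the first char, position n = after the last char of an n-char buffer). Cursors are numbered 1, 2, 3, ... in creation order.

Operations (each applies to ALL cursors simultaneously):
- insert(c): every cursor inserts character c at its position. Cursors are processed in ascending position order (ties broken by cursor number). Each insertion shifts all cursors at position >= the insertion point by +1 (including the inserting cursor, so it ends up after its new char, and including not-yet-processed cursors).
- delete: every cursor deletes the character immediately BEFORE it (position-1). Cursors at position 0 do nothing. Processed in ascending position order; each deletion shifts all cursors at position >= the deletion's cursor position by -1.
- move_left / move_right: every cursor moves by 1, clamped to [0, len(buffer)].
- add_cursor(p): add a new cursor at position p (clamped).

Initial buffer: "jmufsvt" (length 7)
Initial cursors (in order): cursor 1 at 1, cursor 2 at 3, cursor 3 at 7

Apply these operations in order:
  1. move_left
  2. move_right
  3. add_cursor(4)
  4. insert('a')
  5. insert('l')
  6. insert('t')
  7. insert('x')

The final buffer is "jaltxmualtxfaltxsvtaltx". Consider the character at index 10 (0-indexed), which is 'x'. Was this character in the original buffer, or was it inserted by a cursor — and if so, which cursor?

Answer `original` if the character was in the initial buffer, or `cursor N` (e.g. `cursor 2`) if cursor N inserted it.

Answer: cursor 2

Derivation:
After op 1 (move_left): buffer="jmufsvt" (len 7), cursors c1@0 c2@2 c3@6, authorship .......
After op 2 (move_right): buffer="jmufsvt" (len 7), cursors c1@1 c2@3 c3@7, authorship .......
After op 3 (add_cursor(4)): buffer="jmufsvt" (len 7), cursors c1@1 c2@3 c4@4 c3@7, authorship .......
After op 4 (insert('a')): buffer="jamuafasvta" (len 11), cursors c1@2 c2@5 c4@7 c3@11, authorship .1..2.4...3
After op 5 (insert('l')): buffer="jalmualfalsvtal" (len 15), cursors c1@3 c2@7 c4@10 c3@15, authorship .11..22.44...33
After op 6 (insert('t')): buffer="jaltmualtfaltsvtalt" (len 19), cursors c1@4 c2@9 c4@13 c3@19, authorship .111..222.444...333
After op 7 (insert('x')): buffer="jaltxmualtxfaltxsvtaltx" (len 23), cursors c1@5 c2@11 c4@16 c3@23, authorship .1111..2222.4444...3333
Authorship (.=original, N=cursor N): . 1 1 1 1 . . 2 2 2 2 . 4 4 4 4 . . . 3 3 3 3
Index 10: author = 2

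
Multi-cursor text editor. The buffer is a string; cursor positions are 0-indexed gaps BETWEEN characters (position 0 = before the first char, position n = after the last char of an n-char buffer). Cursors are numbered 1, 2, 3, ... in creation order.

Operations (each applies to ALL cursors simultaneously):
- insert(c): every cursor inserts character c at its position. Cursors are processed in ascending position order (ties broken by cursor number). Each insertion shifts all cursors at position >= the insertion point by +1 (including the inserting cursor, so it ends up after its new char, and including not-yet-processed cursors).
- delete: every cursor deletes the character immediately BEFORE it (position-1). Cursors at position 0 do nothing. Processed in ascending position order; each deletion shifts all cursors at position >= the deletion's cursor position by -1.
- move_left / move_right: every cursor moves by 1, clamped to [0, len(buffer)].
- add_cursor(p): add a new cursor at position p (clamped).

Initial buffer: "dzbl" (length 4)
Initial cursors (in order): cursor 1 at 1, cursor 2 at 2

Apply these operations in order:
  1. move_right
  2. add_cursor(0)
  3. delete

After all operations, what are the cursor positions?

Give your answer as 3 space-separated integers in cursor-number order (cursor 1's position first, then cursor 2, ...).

After op 1 (move_right): buffer="dzbl" (len 4), cursors c1@2 c2@3, authorship ....
After op 2 (add_cursor(0)): buffer="dzbl" (len 4), cursors c3@0 c1@2 c2@3, authorship ....
After op 3 (delete): buffer="dl" (len 2), cursors c3@0 c1@1 c2@1, authorship ..

Answer: 1 1 0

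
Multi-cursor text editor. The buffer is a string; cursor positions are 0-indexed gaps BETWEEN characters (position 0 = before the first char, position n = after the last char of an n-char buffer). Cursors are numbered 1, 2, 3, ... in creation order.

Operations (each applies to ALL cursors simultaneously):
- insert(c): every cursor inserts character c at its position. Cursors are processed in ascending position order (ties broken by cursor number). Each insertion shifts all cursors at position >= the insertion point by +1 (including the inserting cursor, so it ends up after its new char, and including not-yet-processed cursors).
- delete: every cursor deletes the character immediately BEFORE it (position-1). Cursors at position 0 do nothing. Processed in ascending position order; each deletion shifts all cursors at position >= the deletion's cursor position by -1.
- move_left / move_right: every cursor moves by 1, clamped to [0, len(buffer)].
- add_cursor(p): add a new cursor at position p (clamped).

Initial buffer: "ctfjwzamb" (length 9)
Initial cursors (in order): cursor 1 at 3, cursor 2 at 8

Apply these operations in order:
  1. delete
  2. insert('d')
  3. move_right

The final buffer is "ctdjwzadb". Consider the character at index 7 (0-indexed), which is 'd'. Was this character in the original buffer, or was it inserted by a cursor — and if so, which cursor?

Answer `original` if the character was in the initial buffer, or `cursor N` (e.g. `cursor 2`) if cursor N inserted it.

Answer: cursor 2

Derivation:
After op 1 (delete): buffer="ctjwzab" (len 7), cursors c1@2 c2@6, authorship .......
After op 2 (insert('d')): buffer="ctdjwzadb" (len 9), cursors c1@3 c2@8, authorship ..1....2.
After op 3 (move_right): buffer="ctdjwzadb" (len 9), cursors c1@4 c2@9, authorship ..1....2.
Authorship (.=original, N=cursor N): . . 1 . . . . 2 .
Index 7: author = 2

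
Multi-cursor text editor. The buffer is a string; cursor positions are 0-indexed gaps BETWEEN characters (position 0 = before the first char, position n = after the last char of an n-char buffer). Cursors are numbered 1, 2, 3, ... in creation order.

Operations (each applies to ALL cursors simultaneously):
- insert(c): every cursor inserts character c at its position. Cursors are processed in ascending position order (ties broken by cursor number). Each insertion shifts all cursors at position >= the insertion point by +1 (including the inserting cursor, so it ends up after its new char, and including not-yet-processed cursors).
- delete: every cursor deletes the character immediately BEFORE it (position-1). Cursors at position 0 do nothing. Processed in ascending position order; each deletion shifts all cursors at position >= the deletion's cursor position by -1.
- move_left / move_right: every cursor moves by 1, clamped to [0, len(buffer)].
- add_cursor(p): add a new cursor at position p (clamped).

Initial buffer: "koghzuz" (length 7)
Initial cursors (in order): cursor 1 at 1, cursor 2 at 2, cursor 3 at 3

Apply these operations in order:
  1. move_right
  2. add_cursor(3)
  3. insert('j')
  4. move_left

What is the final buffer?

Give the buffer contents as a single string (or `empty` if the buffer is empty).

Answer: kojgjjhjzuz

Derivation:
After op 1 (move_right): buffer="koghzuz" (len 7), cursors c1@2 c2@3 c3@4, authorship .......
After op 2 (add_cursor(3)): buffer="koghzuz" (len 7), cursors c1@2 c2@3 c4@3 c3@4, authorship .......
After op 3 (insert('j')): buffer="kojgjjhjzuz" (len 11), cursors c1@3 c2@6 c4@6 c3@8, authorship ..1.24.3...
After op 4 (move_left): buffer="kojgjjhjzuz" (len 11), cursors c1@2 c2@5 c4@5 c3@7, authorship ..1.24.3...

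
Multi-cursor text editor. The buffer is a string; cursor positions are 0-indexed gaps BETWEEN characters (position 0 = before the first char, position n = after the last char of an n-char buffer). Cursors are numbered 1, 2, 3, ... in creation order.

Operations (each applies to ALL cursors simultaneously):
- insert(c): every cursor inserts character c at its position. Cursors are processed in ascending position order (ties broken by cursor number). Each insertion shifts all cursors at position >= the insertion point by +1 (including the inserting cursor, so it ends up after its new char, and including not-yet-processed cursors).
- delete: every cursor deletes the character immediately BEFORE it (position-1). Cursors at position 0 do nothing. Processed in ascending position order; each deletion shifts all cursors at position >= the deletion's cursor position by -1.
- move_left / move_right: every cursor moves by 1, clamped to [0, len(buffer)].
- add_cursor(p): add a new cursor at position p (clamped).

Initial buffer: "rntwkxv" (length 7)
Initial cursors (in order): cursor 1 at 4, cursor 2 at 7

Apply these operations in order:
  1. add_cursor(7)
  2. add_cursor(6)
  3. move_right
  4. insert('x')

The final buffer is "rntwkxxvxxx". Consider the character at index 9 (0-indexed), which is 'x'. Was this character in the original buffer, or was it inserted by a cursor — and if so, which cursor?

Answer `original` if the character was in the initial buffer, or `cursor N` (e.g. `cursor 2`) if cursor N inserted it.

After op 1 (add_cursor(7)): buffer="rntwkxv" (len 7), cursors c1@4 c2@7 c3@7, authorship .......
After op 2 (add_cursor(6)): buffer="rntwkxv" (len 7), cursors c1@4 c4@6 c2@7 c3@7, authorship .......
After op 3 (move_right): buffer="rntwkxv" (len 7), cursors c1@5 c2@7 c3@7 c4@7, authorship .......
After op 4 (insert('x')): buffer="rntwkxxvxxx" (len 11), cursors c1@6 c2@11 c3@11 c4@11, authorship .....1..234
Authorship (.=original, N=cursor N): . . . . . 1 . . 2 3 4
Index 9: author = 3

Answer: cursor 3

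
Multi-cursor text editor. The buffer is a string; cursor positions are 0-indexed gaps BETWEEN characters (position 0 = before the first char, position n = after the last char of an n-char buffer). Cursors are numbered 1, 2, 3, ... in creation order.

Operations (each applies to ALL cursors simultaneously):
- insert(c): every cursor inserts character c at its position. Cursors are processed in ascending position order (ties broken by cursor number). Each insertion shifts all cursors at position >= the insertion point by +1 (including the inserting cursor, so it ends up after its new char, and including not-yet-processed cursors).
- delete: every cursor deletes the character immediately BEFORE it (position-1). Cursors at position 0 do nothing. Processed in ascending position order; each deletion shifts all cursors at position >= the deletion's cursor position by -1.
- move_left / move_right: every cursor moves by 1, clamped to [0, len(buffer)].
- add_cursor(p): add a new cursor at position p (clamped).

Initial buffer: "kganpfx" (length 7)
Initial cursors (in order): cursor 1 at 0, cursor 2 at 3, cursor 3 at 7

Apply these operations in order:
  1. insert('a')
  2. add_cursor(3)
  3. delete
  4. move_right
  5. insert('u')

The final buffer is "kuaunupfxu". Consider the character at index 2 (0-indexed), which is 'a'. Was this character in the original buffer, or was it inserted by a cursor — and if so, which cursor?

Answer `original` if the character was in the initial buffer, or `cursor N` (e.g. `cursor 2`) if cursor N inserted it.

After op 1 (insert('a')): buffer="akgaanpfxa" (len 10), cursors c1@1 c2@5 c3@10, authorship 1...2....3
After op 2 (add_cursor(3)): buffer="akgaanpfxa" (len 10), cursors c1@1 c4@3 c2@5 c3@10, authorship 1...2....3
After op 3 (delete): buffer="kanpfx" (len 6), cursors c1@0 c4@1 c2@2 c3@6, authorship ......
After op 4 (move_right): buffer="kanpfx" (len 6), cursors c1@1 c4@2 c2@3 c3@6, authorship ......
After op 5 (insert('u')): buffer="kuaunupfxu" (len 10), cursors c1@2 c4@4 c2@6 c3@10, authorship .1.4.2...3
Authorship (.=original, N=cursor N): . 1 . 4 . 2 . . . 3
Index 2: author = original

Answer: original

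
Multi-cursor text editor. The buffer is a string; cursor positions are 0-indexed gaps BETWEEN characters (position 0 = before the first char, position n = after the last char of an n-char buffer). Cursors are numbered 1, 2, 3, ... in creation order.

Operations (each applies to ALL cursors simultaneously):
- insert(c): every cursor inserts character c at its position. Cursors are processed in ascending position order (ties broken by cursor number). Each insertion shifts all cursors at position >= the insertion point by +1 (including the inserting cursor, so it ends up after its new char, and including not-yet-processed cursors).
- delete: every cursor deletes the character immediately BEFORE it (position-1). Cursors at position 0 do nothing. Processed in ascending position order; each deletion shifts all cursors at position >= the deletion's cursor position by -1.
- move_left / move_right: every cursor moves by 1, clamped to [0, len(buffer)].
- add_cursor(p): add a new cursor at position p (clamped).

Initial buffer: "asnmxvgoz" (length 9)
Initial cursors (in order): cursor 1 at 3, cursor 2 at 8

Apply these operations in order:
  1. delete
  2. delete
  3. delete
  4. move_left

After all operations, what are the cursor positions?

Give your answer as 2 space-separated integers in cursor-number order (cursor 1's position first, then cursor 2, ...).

Answer: 0 1

Derivation:
After op 1 (delete): buffer="asmxvgz" (len 7), cursors c1@2 c2@6, authorship .......
After op 2 (delete): buffer="amxvz" (len 5), cursors c1@1 c2@4, authorship .....
After op 3 (delete): buffer="mxz" (len 3), cursors c1@0 c2@2, authorship ...
After op 4 (move_left): buffer="mxz" (len 3), cursors c1@0 c2@1, authorship ...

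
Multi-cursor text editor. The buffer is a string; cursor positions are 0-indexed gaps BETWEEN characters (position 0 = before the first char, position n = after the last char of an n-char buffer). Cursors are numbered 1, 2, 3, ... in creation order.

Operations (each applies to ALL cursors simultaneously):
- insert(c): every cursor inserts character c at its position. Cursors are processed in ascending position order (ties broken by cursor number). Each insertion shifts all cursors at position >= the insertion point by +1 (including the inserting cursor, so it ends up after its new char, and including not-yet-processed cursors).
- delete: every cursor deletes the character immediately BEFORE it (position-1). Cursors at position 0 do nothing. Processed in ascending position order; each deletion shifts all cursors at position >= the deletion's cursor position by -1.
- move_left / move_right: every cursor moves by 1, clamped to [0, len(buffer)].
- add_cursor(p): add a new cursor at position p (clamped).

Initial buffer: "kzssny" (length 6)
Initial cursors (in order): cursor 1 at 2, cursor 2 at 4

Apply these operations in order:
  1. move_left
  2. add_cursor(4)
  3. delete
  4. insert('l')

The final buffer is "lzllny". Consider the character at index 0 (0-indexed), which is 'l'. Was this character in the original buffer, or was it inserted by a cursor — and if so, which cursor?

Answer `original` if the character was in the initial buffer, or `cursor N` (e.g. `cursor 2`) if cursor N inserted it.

After op 1 (move_left): buffer="kzssny" (len 6), cursors c1@1 c2@3, authorship ......
After op 2 (add_cursor(4)): buffer="kzssny" (len 6), cursors c1@1 c2@3 c3@4, authorship ......
After op 3 (delete): buffer="zny" (len 3), cursors c1@0 c2@1 c3@1, authorship ...
After op 4 (insert('l')): buffer="lzllny" (len 6), cursors c1@1 c2@4 c3@4, authorship 1.23..
Authorship (.=original, N=cursor N): 1 . 2 3 . .
Index 0: author = 1

Answer: cursor 1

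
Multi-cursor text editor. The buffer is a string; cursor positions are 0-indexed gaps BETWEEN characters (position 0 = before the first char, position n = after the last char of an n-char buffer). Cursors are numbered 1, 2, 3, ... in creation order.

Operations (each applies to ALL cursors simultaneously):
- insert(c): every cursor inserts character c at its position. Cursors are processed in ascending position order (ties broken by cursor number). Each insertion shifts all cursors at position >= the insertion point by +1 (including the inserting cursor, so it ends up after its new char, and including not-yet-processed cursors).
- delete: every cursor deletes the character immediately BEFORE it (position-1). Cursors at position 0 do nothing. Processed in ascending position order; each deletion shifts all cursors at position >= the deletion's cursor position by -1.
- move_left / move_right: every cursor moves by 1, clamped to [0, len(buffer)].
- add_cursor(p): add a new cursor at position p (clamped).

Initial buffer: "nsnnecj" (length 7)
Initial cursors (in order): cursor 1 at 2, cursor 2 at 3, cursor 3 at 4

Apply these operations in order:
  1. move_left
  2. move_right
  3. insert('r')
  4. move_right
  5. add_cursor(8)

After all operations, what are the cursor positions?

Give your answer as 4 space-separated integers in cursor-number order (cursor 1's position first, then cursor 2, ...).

Answer: 4 6 8 8

Derivation:
After op 1 (move_left): buffer="nsnnecj" (len 7), cursors c1@1 c2@2 c3@3, authorship .......
After op 2 (move_right): buffer="nsnnecj" (len 7), cursors c1@2 c2@3 c3@4, authorship .......
After op 3 (insert('r')): buffer="nsrnrnrecj" (len 10), cursors c1@3 c2@5 c3@7, authorship ..1.2.3...
After op 4 (move_right): buffer="nsrnrnrecj" (len 10), cursors c1@4 c2@6 c3@8, authorship ..1.2.3...
After op 5 (add_cursor(8)): buffer="nsrnrnrecj" (len 10), cursors c1@4 c2@6 c3@8 c4@8, authorship ..1.2.3...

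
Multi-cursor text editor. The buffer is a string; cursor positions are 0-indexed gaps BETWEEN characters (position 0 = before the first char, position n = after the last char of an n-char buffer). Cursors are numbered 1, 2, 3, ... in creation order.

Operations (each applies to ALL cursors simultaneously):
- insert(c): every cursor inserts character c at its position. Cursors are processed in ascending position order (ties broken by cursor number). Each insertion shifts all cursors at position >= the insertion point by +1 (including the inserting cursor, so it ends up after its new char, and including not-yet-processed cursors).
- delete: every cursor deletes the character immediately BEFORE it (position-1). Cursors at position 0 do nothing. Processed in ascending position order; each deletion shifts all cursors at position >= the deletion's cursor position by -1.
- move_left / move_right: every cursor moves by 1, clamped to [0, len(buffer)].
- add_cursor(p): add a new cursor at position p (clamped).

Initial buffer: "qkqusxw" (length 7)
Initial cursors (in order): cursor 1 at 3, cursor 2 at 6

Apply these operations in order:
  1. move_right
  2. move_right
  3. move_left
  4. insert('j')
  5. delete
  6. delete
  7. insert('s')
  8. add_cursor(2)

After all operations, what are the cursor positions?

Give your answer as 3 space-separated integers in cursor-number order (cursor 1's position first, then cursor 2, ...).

After op 1 (move_right): buffer="qkqusxw" (len 7), cursors c1@4 c2@7, authorship .......
After op 2 (move_right): buffer="qkqusxw" (len 7), cursors c1@5 c2@7, authorship .......
After op 3 (move_left): buffer="qkqusxw" (len 7), cursors c1@4 c2@6, authorship .......
After op 4 (insert('j')): buffer="qkqujsxjw" (len 9), cursors c1@5 c2@8, authorship ....1..2.
After op 5 (delete): buffer="qkqusxw" (len 7), cursors c1@4 c2@6, authorship .......
After op 6 (delete): buffer="qkqsw" (len 5), cursors c1@3 c2@4, authorship .....
After op 7 (insert('s')): buffer="qkqsssw" (len 7), cursors c1@4 c2@6, authorship ...1.2.
After op 8 (add_cursor(2)): buffer="qkqsssw" (len 7), cursors c3@2 c1@4 c2@6, authorship ...1.2.

Answer: 4 6 2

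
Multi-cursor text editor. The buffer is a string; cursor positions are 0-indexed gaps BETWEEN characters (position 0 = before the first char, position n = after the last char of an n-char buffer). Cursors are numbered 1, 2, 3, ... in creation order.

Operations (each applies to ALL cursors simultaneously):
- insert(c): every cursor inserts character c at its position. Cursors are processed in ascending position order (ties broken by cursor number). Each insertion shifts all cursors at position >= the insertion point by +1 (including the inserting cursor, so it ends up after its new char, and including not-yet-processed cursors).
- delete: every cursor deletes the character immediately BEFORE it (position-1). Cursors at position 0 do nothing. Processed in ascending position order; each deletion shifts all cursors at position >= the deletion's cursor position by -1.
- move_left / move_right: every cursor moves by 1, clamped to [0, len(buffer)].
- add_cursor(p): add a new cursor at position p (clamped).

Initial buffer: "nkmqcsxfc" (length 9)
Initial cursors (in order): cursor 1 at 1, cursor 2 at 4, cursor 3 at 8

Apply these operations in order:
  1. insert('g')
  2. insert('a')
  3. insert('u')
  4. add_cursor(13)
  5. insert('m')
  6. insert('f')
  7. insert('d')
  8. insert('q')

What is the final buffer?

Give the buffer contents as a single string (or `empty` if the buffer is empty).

Answer: ngaumfdqkmqgaumfdqcsxmfdqfgaumfdqc

Derivation:
After op 1 (insert('g')): buffer="ngkmqgcsxfgc" (len 12), cursors c1@2 c2@6 c3@11, authorship .1...2....3.
After op 2 (insert('a')): buffer="ngakmqgacsxfgac" (len 15), cursors c1@3 c2@8 c3@14, authorship .11...22....33.
After op 3 (insert('u')): buffer="ngaukmqgaucsxfgauc" (len 18), cursors c1@4 c2@10 c3@17, authorship .111...222....333.
After op 4 (add_cursor(13)): buffer="ngaukmqgaucsxfgauc" (len 18), cursors c1@4 c2@10 c4@13 c3@17, authorship .111...222....333.
After op 5 (insert('m')): buffer="ngaumkmqgaumcsxmfgaumc" (len 22), cursors c1@5 c2@12 c4@16 c3@21, authorship .1111...2222...4.3333.
After op 6 (insert('f')): buffer="ngaumfkmqgaumfcsxmffgaumfc" (len 26), cursors c1@6 c2@14 c4@19 c3@25, authorship .11111...22222...44.33333.
After op 7 (insert('d')): buffer="ngaumfdkmqgaumfdcsxmfdfgaumfdc" (len 30), cursors c1@7 c2@16 c4@22 c3@29, authorship .111111...222222...444.333333.
After op 8 (insert('q')): buffer="ngaumfdqkmqgaumfdqcsxmfdqfgaumfdqc" (len 34), cursors c1@8 c2@18 c4@25 c3@33, authorship .1111111...2222222...4444.3333333.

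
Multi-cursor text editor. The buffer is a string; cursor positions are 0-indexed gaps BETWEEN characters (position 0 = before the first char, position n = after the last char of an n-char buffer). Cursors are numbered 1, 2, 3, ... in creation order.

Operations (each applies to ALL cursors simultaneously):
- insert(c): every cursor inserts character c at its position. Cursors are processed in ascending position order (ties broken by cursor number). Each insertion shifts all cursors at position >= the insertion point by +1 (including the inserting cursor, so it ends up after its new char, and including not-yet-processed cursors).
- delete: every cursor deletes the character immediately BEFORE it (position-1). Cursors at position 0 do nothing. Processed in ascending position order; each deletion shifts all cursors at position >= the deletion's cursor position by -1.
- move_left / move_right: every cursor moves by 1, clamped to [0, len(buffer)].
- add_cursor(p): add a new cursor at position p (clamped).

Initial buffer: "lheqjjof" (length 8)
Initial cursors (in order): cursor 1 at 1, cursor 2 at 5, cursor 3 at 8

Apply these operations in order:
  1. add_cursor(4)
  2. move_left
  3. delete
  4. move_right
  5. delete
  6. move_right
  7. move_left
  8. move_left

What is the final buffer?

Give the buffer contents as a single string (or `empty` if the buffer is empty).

Answer: j

Derivation:
After op 1 (add_cursor(4)): buffer="lheqjjof" (len 8), cursors c1@1 c4@4 c2@5 c3@8, authorship ........
After op 2 (move_left): buffer="lheqjjof" (len 8), cursors c1@0 c4@3 c2@4 c3@7, authorship ........
After op 3 (delete): buffer="lhjjf" (len 5), cursors c1@0 c2@2 c4@2 c3@4, authorship .....
After op 4 (move_right): buffer="lhjjf" (len 5), cursors c1@1 c2@3 c4@3 c3@5, authorship .....
After op 5 (delete): buffer="j" (len 1), cursors c1@0 c2@0 c4@0 c3@1, authorship .
After op 6 (move_right): buffer="j" (len 1), cursors c1@1 c2@1 c3@1 c4@1, authorship .
After op 7 (move_left): buffer="j" (len 1), cursors c1@0 c2@0 c3@0 c4@0, authorship .
After op 8 (move_left): buffer="j" (len 1), cursors c1@0 c2@0 c3@0 c4@0, authorship .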